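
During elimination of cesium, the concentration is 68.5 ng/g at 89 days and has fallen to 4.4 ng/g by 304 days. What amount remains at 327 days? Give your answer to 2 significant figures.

3.3 ng/g

Over Δt = 304 − 89 = 215 days, the level fell by a factor of 68.5/4.4 ≈ 15.568.
n = log₂(15.568) ≈ 3.9605 half-lives, so t½ = 215/3.9605 ≈ 54.286 days.
From t = 304 to t = 327: 4.4 × (1/2)^((327−304)/54.286) ≈ 3.2803 ng/g.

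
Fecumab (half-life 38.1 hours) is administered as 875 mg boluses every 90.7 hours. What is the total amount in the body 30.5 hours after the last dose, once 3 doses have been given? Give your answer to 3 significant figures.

The 3 doses were given 211.9, 121.2, 30.5 hours ago.
Total = 875·(1/2)^(211.9/38.1) + 875·(1/2)^(121.2/38.1) + 875·(1/2)^(30.5/38.1)
      = 18.526 + 96.472 + 502.37 ≈ 617.37 mg.

617 mg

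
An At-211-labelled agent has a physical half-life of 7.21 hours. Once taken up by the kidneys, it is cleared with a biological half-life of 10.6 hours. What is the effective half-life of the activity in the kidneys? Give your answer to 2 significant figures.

4.3 hours

1/t_eff = 1/t_phys + 1/t_biol = 1/7.21 + 1/10.6 = 0.23304 per hour.
t_eff = 7.21 × 10.6 / (7.21 + 10.6) ≈ 4.2912 hours.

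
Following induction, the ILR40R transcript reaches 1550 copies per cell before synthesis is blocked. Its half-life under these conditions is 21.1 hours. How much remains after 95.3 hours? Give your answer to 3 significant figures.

67.7 copies per cell

Number of half-lives: n = 95.3/21.1 ≈ 4.5166.
Remaining = 1550 × (1/2)^4.5166 = 1550 × 0.043689 ≈ 67.718 copies per cell.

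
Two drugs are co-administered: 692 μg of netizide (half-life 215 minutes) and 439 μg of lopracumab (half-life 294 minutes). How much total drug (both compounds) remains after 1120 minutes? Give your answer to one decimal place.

50.0 μg

netizide: 692 × (1/2)^(1120/215) = 692 × (1/2)^5.2093 ≈ 18.705 μg.
lopracumab: 439 × (1/2)^(1120/294) = 439 × (1/2)^3.8095 ≈ 31.31 μg.
Total = 18.705 + 31.31 ≈ 50.015 μg.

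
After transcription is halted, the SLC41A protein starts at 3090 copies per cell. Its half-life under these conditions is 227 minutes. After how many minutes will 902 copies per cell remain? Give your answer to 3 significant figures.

Fraction remaining = 902/3090 ≈ 0.29191.
n = log₂(3090/902) = ln(3.4257)/ln 2 ≈ 1.7764 half-lives.
t = n × t½ = 1.7764 × 227 ≈ 403.24 minutes.

403 minutes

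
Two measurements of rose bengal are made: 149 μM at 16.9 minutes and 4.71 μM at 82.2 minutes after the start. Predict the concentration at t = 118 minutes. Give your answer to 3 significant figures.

Over Δt = 82.2 − 16.9 = 65.3 minutes, the level fell by a factor of 149/4.71 ≈ 31.635.
n = log₂(31.635) ≈ 4.9834 half-lives, so t½ = 65.3/4.9834 ≈ 13.103 minutes.
From t = 82.2 to t = 118: 4.71 × (1/2)^((118−82.2)/13.103) ≈ 0.70888 μM.

0.709 μM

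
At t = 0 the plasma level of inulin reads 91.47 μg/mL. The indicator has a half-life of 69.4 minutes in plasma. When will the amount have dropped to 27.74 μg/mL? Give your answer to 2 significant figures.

Fraction remaining = 27.74/91.47 ≈ 0.30327.
n = log₂(91.47/27.74) = ln(3.2974)/ln 2 ≈ 1.7213 half-lives.
t = n × t½ = 1.7213 × 69.4 ≈ 119.46 minutes.

120 minutes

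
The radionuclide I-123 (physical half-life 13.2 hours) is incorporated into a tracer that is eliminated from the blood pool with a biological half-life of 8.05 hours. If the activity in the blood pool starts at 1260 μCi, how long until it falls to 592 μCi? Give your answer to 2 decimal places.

1/t_eff = 1/t_phys + 1/t_biol = 1/13.2 + 1/8.05 = 0.19998 per hour.
t_eff = 13.2 × 8.05 / (13.2 + 8.05) ≈ 5.0005 hours.
n = log₂(1260/592) ≈ 1.0898; t = 1.0898 × 5.0005 ≈ 5.4493 hours.

5.45 hours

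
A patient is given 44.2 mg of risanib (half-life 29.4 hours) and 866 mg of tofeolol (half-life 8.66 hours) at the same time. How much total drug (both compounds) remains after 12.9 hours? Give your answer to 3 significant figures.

341 mg

risanib: 44.2 × (1/2)^(12.9/29.4) = 44.2 × (1/2)^0.43878 ≈ 32.609 mg.
tofeolol: 866 × (1/2)^(12.9/8.66) = 866 × (1/2)^1.4896 ≈ 308.39 mg.
Total = 32.609 + 308.39 ≈ 341 mg.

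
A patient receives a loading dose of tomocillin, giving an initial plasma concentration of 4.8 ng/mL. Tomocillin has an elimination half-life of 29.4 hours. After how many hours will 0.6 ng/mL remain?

0.6/4.8 = 1/8, so 3 half-lives have elapsed.
t = 3 × 29.4 = 88.2 hours.

88.2 hours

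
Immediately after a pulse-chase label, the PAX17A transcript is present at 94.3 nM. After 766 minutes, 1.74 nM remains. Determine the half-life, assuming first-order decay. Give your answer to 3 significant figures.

133 minutes

A/A₀ = 1.74/94.3 ≈ 0.018452.
n = log₂(54.195) ≈ 5.7601 half-lives elapsed in 766 minutes.
t½ = 766/5.7601 ≈ 132.98 minutes.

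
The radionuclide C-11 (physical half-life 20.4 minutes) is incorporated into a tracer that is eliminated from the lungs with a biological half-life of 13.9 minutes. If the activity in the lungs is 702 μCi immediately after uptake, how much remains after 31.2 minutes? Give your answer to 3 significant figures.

1/t_eff = 1/t_phys + 1/t_biol = 1/20.4 + 1/13.9 = 0.12096 per minute.
t_eff = 20.4 × 13.9 / (20.4 + 13.9) ≈ 8.2671 minutes.
Remaining = 702 × (1/2)^(31.2/8.2671) = 702 × (1/2)^3.774 ≈ 51.315 μCi.

51.3 μCi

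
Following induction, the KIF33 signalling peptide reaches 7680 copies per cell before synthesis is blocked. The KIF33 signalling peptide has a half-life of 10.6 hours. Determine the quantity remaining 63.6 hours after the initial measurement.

120 copies per cell

Elapsed time is 6 half-lives (63.6/10.6).
Each half-life halves the amount: 7680 × (1/2)^6 = 7680/64 = 120 copies per cell.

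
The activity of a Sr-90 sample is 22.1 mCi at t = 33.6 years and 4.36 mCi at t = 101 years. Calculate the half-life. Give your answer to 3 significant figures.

28.8 years

Over Δt = 101 − 33.6 = 67.4 years, the level fell by a factor of 22.1/4.36 ≈ 5.0688.
n = log₂(5.0688) ≈ 2.3416 half-lives, so t½ = 67.4/2.3416 ≈ 28.783 years.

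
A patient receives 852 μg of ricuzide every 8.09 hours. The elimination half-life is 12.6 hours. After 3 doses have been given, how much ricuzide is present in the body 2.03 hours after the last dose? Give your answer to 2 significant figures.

The 3 doses were given 18.21, 10.12, 2.03 hours ago.
Total = 852·(1/2)^(18.21/12.6) + 852·(1/2)^(10.12/12.6) + 852·(1/2)^(2.03/12.6)
      = 312.88 + 488.27 + 761.97 ≈ 1563.1 μg.

1600 μg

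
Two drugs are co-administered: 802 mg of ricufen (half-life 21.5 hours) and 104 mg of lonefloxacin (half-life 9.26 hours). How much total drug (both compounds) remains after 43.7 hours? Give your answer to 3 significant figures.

ricufen: 802 × (1/2)^(43.7/21.5) = 802 × (1/2)^2.0326 ≈ 196.03 mg.
lonefloxacin: 104 × (1/2)^(43.7/9.26) = 104 × (1/2)^4.7192 ≈ 3.9483 mg.
Total = 196.03 + 3.9483 ≈ 199.97 mg.

200 mg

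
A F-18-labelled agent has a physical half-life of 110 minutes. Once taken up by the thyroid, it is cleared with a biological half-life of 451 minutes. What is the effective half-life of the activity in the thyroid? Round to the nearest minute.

88 minutes

1/t_eff = 1/t_phys + 1/t_biol = 1/110 + 1/451 = 0.011308 per minute.
t_eff = 110 × 451 / (110 + 451) ≈ 88.431 minutes.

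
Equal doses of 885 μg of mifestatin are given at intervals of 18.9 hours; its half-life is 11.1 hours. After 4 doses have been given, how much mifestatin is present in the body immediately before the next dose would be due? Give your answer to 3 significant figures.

The 4 doses were given 75.6, 56.7, 37.8, 18.9 hours ago.
Total = 885·(1/2)^(75.6/11.1) + 885·(1/2)^(56.7/11.1) + 885·(1/2)^(37.8/11.1) + 885·(1/2)^(18.9/11.1)
      = 7.8829 + 25.66 + 83.525 + 271.88 ≈ 388.95 μg.

389 μg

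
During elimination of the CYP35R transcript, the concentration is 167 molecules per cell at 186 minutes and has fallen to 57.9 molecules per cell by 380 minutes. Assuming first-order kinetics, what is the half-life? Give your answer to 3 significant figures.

127 minutes

Over Δt = 380 − 186 = 194 minutes, the level fell by a factor of 167/57.9 ≈ 2.8843.
n = log₂(2.8843) ≈ 1.5282 half-lives, so t½ = 194/1.5282 ≈ 126.95 minutes.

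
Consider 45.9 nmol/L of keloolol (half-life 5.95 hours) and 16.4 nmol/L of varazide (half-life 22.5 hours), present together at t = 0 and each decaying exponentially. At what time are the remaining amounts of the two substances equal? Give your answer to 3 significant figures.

12.0 hours

Set 45.9·(1/2)^(t/5.95) = 16.4·(1/2)^(t/22.5).
Taking log₂: log₂(45.9/16.4) = t·(1/5.95 − 1/22.5).
log₂(2.7988) = 1.4848; 1/5.95 − 1/22.5 = 0.12362.
t = 1.4848 / 0.12362 ≈ 12.011 hours.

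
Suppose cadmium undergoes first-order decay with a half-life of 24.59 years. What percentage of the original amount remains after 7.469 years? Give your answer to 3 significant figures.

81.0%

n = 7.469/24.59 ≈ 0.30374 half-lives.
Fraction remaining = (1/2)^0.30374 ≈ 0.81015, i.e. 81.015%.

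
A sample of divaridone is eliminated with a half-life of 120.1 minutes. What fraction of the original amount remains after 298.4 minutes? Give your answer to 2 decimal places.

n = 298.4/120.1 ≈ 2.4846 half-lives.
Fraction remaining = (1/2)^2.4846 ≈ 0.17867.

0.18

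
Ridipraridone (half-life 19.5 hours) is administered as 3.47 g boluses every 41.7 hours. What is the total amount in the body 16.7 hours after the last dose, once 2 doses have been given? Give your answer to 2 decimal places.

2.35 g

The 2 doses were given 58.4, 16.7 hours ago.
Total = 3.47·(1/2)^(58.4/19.5) + 3.47·(1/2)^(16.7/19.5)
      = 0.43529 + 1.9166 ≈ 2.3519 g.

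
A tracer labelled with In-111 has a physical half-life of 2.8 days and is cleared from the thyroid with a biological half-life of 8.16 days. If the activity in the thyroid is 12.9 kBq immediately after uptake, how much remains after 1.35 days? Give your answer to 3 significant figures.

1/t_eff = 1/t_phys + 1/t_biol = 1/2.8 + 1/8.16 = 0.47969 per day.
t_eff = 2.8 × 8.16 / (2.8 + 8.16) ≈ 2.0847 days.
Remaining = 12.9 × (1/2)^(1.35/2.0847) = 12.9 × (1/2)^0.64758 ≈ 8.2347 kBq.

8.23 kBq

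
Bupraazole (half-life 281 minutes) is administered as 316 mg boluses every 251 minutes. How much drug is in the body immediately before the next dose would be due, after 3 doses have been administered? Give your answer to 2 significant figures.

310 mg

The 3 doses were given 753, 502, 251 minutes ago.
Total = 316·(1/2)^(753/281) + 316·(1/2)^(502/281) + 316·(1/2)^(251/281)
      = 49.319 + 91.602 + 170.14 ≈ 311.06 mg.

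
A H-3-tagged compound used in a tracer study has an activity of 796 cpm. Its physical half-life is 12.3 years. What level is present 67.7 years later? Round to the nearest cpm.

18 cpm

Number of half-lives: n = 67.7/12.3 ≈ 5.5041.
Remaining = 796 × (1/2)^5.5041 = 796 × 0.022035 ≈ 17.54 cpm.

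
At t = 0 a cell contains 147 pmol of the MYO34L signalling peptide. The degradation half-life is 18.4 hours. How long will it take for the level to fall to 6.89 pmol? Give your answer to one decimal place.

Fraction remaining = 6.89/147 ≈ 0.046871.
n = log₂(147/6.89) = ln(21.335)/ln 2 ≈ 4.4152 half-lives.
t = n × t½ = 4.4152 × 18.4 ≈ 81.239 hours.

81.2 hours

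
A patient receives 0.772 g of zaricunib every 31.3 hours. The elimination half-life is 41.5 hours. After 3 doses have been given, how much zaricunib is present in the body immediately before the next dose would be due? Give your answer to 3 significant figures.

The 3 doses were given 93.9, 62.6, 31.3 hours ago.
Total = 0.772·(1/2)^(93.9/41.5) + 0.772·(1/2)^(62.6/41.5) + 0.772·(1/2)^(31.3/41.5)
      = 0.16088 + 0.27135 + 0.45769 ≈ 0.88992 g.

0.890 g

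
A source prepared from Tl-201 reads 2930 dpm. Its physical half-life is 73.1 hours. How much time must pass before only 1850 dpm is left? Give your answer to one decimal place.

48.5 hours

Fraction remaining = 1850/2930 ≈ 0.6314.
n = log₂(2930/1850) = ln(1.5838)/ln 2 ≈ 0.66338 half-lives.
t = n × t½ = 0.66338 × 73.1 ≈ 48.493 hours.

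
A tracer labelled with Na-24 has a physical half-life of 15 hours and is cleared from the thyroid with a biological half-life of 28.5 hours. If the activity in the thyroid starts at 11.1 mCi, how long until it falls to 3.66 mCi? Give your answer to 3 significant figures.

15.7 hours

1/t_eff = 1/t_phys + 1/t_biol = 1/15 + 1/28.5 = 0.10175 per hour.
t_eff = 15 × 28.5 / (15 + 28.5) ≈ 9.8276 hours.
n = log₂(11.1/3.66) ≈ 1.6006; t = 1.6006 × 9.8276 ≈ 15.73 hours.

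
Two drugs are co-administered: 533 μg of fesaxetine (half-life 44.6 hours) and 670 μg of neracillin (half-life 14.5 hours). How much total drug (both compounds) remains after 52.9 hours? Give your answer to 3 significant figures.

288 μg

fesaxetine: 533 × (1/2)^(52.9/44.6) = 533 × (1/2)^1.1861 ≈ 234.25 μg.
neracillin: 670 × (1/2)^(52.9/14.5) = 670 × (1/2)^3.6483 ≈ 53.436 μg.
Total = 234.25 + 53.436 ≈ 287.68 μg.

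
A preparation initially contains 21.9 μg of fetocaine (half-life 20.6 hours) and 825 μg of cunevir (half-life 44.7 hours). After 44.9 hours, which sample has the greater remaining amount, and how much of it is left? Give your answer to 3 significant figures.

cunevir, 411 μg

fetocaine: 21.9 × (1/2)^2.1796 ≈ 4.8341 μg.
cunevir: 825 × (1/2)^1.0045 ≈ 411.22 μg.
Cunevir has more remaining, at ≈ 411.22 μg.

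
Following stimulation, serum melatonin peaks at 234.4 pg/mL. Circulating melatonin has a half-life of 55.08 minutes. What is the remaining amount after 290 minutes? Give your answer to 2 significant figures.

6.1 pg/mL

Number of half-lives: n = 290/55.08 ≈ 5.2651.
Remaining = 234.4 × (1/2)^5.2651 = 234.4 × 0.026005 ≈ 6.0956 pg/mL.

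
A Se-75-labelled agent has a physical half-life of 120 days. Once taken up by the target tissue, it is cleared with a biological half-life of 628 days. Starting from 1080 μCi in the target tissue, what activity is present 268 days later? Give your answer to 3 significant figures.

171 μCi

1/t_eff = 1/t_phys + 1/t_biol = 1/120 + 1/628 = 0.0099257 per day.
t_eff = 120 × 628 / (120 + 628) ≈ 100.75 days.
Remaining = 1080 × (1/2)^(268/100.75) = 1080 × (1/2)^2.6601 ≈ 170.87 μCi.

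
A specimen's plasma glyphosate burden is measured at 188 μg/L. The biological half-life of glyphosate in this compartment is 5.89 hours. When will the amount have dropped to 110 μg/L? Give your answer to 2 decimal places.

4.55 hours

Fraction remaining = 110/188 ≈ 0.58511.
n = log₂(188/110) = ln(1.7091)/ln 2 ≈ 0.77323 half-lives.
t = n × t½ = 0.77323 × 5.89 ≈ 4.5543 hours.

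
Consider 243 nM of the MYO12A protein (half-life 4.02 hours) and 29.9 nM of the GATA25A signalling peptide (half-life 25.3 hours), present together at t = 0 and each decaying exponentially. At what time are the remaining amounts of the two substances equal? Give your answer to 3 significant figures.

Set 243·(1/2)^(t/4.02) = 29.9·(1/2)^(t/25.3).
Taking log₂: log₂(243/29.9) = t·(1/4.02 − 1/25.3).
log₂(8.1271) = 3.0227; 1/4.02 − 1/25.3 = 0.20923.
t = 3.0227 / 0.20923 ≈ 14.447 hours.

14.4 hours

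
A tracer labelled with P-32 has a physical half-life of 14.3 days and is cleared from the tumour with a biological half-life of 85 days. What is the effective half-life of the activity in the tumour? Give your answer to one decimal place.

12.2 days

1/t_eff = 1/t_phys + 1/t_biol = 1/14.3 + 1/85 = 0.081695 per day.
t_eff = 14.3 × 85 / (14.3 + 85) ≈ 12.241 days.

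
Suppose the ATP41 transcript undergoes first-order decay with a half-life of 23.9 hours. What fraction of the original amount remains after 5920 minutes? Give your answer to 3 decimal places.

5920 minutes = 98.6667 hours.
n = 98.6667/23.9 ≈ 4.1283 half-lives.
Fraction remaining = (1/2)^4.1283 ≈ 0.057181.

0.057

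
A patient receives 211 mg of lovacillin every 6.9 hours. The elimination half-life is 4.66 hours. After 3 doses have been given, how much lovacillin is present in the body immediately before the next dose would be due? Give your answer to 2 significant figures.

110 mg

The 3 doses were given 20.7, 13.8, 6.9 hours ago.
Total = 211·(1/2)^(20.7/4.66) + 211·(1/2)^(13.8/4.66) + 211·(1/2)^(6.9/4.66)
      = 9.7071 + 27.091 + 75.605 ≈ 112.4 mg.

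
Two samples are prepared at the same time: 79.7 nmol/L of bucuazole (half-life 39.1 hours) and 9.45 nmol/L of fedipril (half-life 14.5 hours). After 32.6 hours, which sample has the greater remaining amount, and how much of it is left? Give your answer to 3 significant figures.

bucuazole: 79.7 × (1/2)^0.83376 ≈ 44.717 nmol/L.
fedipril: 9.45 × (1/2)^2.2483 ≈ 1.989 nmol/L.
Bucuazole has more remaining, at ≈ 44.717 nmol/L.

bucuazole, 44.7 nmol/L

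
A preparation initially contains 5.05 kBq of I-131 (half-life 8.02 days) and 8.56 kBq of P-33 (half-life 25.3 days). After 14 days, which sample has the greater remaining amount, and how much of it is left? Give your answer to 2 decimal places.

P-33, 5.83 kBq

I-131: 5.05 × (1/2)^1.7456 ≈ 1.5059 kBq.
P-33: 8.56 × (1/2)^0.55336 ≈ 5.8331 kBq.
P-33 has more remaining, at ≈ 5.8331 kBq.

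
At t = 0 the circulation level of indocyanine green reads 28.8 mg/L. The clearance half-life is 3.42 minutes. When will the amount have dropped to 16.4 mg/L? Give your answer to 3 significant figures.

2.78 minutes

Fraction remaining = 16.4/28.8 ≈ 0.56944.
n = log₂(28.8/16.4) = ln(1.7561)/ln 2 ≈ 0.81237 half-lives.
t = n × t½ = 0.81237 × 3.42 ≈ 2.7783 minutes.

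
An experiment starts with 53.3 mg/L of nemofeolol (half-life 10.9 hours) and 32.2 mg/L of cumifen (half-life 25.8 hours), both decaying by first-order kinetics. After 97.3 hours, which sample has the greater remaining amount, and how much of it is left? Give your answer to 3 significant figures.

nemofeolol: 53.3 × (1/2)^8.9266 ≈ 0.10953 mg/L.
cumifen: 32.2 × (1/2)^3.7713 ≈ 2.3582 mg/L.
Cumifen has more remaining, at ≈ 2.3582 mg/L.

cumifen, 2.36 mg/L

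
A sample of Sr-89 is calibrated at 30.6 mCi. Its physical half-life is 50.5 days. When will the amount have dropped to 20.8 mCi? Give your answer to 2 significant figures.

Fraction remaining = 20.8/30.6 ≈ 0.67974.
n = log₂(30.6/20.8) = ln(1.4712)/ln 2 ≈ 0.55695 half-lives.
t = n × t½ = 0.55695 × 50.5 ≈ 28.126 days.

28 days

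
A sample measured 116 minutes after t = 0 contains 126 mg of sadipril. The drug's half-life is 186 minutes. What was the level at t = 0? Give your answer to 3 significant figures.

194 mg

Number of half-lives elapsed: n = 116/186 ≈ 0.62366.
A₀ = A × 2^n = 126 × 2^0.62366 = 126 × 1.5408 ≈ 194.14 mg.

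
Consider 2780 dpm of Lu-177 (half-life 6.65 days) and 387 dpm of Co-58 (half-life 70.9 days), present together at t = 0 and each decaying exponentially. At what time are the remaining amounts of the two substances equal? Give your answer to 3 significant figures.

20.9 days

Set 2780·(1/2)^(t/6.65) = 387·(1/2)^(t/70.9).
Taking log₂: log₂(2780/387) = t·(1/6.65 − 1/70.9).
log₂(7.1835) = 2.8447; 1/6.65 − 1/70.9 = 0.13627.
t = 2.8447 / 0.13627 ≈ 20.875 days.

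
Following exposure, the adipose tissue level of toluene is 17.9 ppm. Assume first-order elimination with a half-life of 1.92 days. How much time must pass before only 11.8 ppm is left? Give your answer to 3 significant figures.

1.15 days

Fraction remaining = 11.8/17.9 ≈ 0.65922.
n = log₂(17.9/11.8) = ln(1.5169)/ln 2 ≈ 0.60117 half-lives.
t = n × t½ = 0.60117 × 1.92 ≈ 1.1543 days.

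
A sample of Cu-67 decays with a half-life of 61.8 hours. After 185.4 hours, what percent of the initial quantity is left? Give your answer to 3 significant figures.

12.5%

n = 185.4/61.8 ≈ 3 half-lives.
Fraction remaining = (1/2)^3 ≈ 0.125, i.e. 12.5%.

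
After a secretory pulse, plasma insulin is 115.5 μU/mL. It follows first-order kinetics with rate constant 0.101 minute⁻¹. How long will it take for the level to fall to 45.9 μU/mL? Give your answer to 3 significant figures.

9.14 minutes

t½ = ln 2 / λ = 0.69315 / 0.101 ≈ 6.8628 minutes.
Fraction remaining = 45.9/115.5 ≈ 0.3974.
n = log₂(115.5/45.9) = ln(2.5163)/ln 2 ≈ 1.3313 half-lives.
t = n × t½ = 1.3313 × 6.8628 ≈ 9.1367 minutes.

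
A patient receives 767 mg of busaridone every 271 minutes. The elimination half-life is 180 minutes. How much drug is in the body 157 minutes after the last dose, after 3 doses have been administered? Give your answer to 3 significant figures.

The 3 doses were given 699, 428, 157 minutes ago.
Total = 767·(1/2)^(699/180) + 767·(1/2)^(428/180) + 767·(1/2)^(157/180)
      = 51.975 + 147.58 + 419.02 ≈ 618.57 mg.

619 mg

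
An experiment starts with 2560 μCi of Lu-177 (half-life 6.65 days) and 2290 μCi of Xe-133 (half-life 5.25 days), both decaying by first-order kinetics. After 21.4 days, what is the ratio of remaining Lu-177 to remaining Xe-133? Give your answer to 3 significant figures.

2.03

Lu-177: 2560 × (1/2)^(21.4/6.65) = 2560 × (1/2)^3.218 ≈ 275.11 μCi.
Xe-133: 2290 × (1/2)^(21.4/5.25) = 2290 × (1/2)^4.0762 ≈ 135.76 μCi.
Ratio ≈ 275.11 / 135.76 ≈ 2.0264.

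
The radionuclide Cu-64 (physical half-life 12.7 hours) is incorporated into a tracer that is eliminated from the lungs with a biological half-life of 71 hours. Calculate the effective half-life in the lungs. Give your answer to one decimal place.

10.8 hours

1/t_eff = 1/t_phys + 1/t_biol = 1/12.7 + 1/71 = 0.092825 per hour.
t_eff = 12.7 × 71 / (12.7 + 71) ≈ 10.773 hours.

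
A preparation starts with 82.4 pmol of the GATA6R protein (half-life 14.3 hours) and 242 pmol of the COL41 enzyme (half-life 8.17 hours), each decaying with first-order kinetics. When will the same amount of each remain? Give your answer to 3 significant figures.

29.6 hours

Set 82.4·(1/2)^(t/14.3) = 242·(1/2)^(t/8.17).
Taking log₂: log₂(82.4/242) = t·(1/14.3 − 1/8.17).
log₂(0.3405) = -1.5543; 1/14.3 − 1/8.17 = -0.052469.
t = -1.5543 / -0.052469 ≈ 29.623 hours.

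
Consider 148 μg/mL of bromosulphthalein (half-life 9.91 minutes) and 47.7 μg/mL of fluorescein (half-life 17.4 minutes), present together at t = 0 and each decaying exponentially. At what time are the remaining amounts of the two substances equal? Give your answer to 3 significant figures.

Set 148·(1/2)^(t/9.91) = 47.7·(1/2)^(t/17.4).
Taking log₂: log₂(148/47.7) = t·(1/9.91 − 1/17.4).
log₂(3.1027) = 1.6335; 1/9.91 − 1/17.4 = 0.043437.
t = 1.6335 / 0.043437 ≈ 37.607 minutes.

37.6 minutes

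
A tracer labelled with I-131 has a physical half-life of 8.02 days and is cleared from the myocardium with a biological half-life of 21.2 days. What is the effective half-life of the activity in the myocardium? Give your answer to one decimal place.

5.8 days

1/t_eff = 1/t_phys + 1/t_biol = 1/8.02 + 1/21.2 = 0.17186 per day.
t_eff = 8.02 × 21.2 / (8.02 + 21.2) ≈ 5.8188 days.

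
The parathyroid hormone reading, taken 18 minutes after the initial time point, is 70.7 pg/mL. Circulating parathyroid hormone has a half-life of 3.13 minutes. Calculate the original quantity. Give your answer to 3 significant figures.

3810 pg/mL

Number of half-lives elapsed: n = 18/3.13 ≈ 5.7508.
A₀ = A × 2^n = 70.7 × 2^5.7508 = 70.7 × 53.847 ≈ 3807 pg/mL.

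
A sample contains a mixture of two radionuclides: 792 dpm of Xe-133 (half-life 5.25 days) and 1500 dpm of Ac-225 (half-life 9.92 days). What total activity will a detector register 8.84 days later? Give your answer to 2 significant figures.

1100 dpm

Xe-133: 792 × (1/2)^(8.84/5.25) = 792 × (1/2)^1.6838 ≈ 246.52 dpm.
Ac-225: 1500 × (1/2)^(8.84/9.92) = 1500 × (1/2)^0.89113 ≈ 808.79 dpm.
Total = 246.52 + 808.79 ≈ 1055.3 dpm.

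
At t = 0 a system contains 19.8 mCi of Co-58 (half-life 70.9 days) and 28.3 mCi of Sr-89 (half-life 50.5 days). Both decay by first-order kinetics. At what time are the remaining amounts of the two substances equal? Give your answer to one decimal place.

90.4 days

Set 19.8·(1/2)^(t/70.9) = 28.3·(1/2)^(t/50.5).
Taking log₂: log₂(19.8/28.3) = t·(1/70.9 − 1/50.5).
log₂(0.69965) = -0.5153; 1/70.9 − 1/50.5 = -0.0056976.
t = -0.5153 / -0.0056976 ≈ 90.442 days.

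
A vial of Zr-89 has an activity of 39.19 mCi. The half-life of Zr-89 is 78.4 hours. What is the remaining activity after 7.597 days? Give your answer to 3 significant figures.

Convert the elapsed time: 7.597 days = 182.328 hours.
Number of half-lives: n = 182.328/78.4 ≈ 2.3256.
Remaining = 39.19 × (1/2)^2.3256 = 39.19 × 0.19949 ≈ 7.818 mCi.

7.82 mCi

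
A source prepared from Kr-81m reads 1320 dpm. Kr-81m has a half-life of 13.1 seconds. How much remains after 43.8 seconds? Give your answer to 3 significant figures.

130 dpm

Number of half-lives: n = 43.8/13.1 ≈ 3.3435.
Remaining = 1320 × (1/2)^3.3435 = 1320 × 0.098515 ≈ 130.04 dpm.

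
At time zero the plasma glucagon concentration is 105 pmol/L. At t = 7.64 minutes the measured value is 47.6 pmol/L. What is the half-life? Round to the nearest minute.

A/A₀ = 47.6/105 ≈ 0.45333.
n = log₂(2.2059) ≈ 1.1414 half-lives elapsed in 7.64 minutes.
t½ = 7.64/1.1414 ≈ 6.6938 minutes.

7 minutes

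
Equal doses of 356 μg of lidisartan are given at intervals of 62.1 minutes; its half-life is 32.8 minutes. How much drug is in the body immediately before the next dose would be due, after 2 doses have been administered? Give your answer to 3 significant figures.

122 μg

The 2 doses were given 124.2, 62.1 minutes ago.
Total = 356·(1/2)^(124.2/32.8) + 356·(1/2)^(62.1/32.8)
      = 25.797 + 95.832 ≈ 121.63 μg.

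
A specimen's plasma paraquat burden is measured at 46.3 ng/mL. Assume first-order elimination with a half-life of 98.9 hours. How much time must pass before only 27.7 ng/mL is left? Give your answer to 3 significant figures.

73.3 hours

Fraction remaining = 27.7/46.3 ≈ 0.59827.
n = log₂(46.3/27.7) = ln(1.6715)/ln 2 ≈ 0.74113 half-lives.
t = n × t½ = 0.74113 × 98.9 ≈ 73.297 hours.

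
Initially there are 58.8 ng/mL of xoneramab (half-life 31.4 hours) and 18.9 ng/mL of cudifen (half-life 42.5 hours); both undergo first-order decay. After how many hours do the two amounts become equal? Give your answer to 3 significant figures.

197 hours

Set 58.8·(1/2)^(t/31.4) = 18.9·(1/2)^(t/42.5).
Taking log₂: log₂(58.8/18.9) = t·(1/31.4 − 1/42.5).
log₂(3.1111) = 1.6374; 1/31.4 − 1/42.5 = 0.0083177.
t = 1.6374 / 0.0083177 ≈ 196.86 hours.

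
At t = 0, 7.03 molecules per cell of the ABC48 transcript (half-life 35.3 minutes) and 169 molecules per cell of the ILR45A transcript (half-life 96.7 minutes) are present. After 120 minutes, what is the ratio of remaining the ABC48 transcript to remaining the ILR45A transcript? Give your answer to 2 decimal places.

0.01

ABC48 transcript: 7.03 × (1/2)^(120/35.3) = 7.03 × (1/2)^3.3994 ≈ 0.66623 molecules per cell.
ILR45A transcript: 169 × (1/2)^(120/96.7) = 169 × (1/2)^1.241 ≈ 71.503 molecules per cell.
Ratio ≈ 0.66623 / 71.503 ≈ 0.0093175.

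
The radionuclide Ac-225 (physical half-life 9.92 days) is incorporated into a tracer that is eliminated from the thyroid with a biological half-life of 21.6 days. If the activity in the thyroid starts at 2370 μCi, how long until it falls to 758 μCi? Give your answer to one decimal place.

11.2 days

1/t_eff = 1/t_phys + 1/t_biol = 1/9.92 + 1/21.6 = 0.1471 per day.
t_eff = 9.92 × 21.6 / (9.92 + 21.6) ≈ 6.798 days.
n = log₂(2370/758) ≈ 1.6446; t = 1.6446 × 6.798 ≈ 11.18 days.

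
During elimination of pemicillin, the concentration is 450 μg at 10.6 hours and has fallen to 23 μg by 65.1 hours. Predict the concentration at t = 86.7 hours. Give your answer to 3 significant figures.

Over Δt = 65.1 − 10.6 = 54.5 hours, the level fell by a factor of 450/23 ≈ 19.565.
n = log₂(19.565) ≈ 4.2902 half-lives, so t½ = 54.5/4.2902 ≈ 12.703 hours.
From t = 65.1 to t = 86.7: 23 × (1/2)^((86.7−65.1)/12.703) ≈ 7.0774 μg.

7.08 μg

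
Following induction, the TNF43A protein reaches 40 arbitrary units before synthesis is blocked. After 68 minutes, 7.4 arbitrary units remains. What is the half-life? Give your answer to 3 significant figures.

A/A₀ = 7.4/40 ≈ 0.185.
n = log₂(5.4054) ≈ 2.4344 half-lives elapsed in 68 minutes.
t½ = 68/2.4344 ≈ 27.933 minutes.

27.9 minutes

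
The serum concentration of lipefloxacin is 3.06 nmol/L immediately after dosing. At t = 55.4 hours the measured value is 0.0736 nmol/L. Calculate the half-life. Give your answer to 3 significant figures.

10.3 hours

A/A₀ = 0.0736/3.06 ≈ 0.024052.
n = log₂(41.576) ≈ 5.3777 half-lives elapsed in 55.4 hours.
t½ = 55.4/5.3777 ≈ 10.302 hours.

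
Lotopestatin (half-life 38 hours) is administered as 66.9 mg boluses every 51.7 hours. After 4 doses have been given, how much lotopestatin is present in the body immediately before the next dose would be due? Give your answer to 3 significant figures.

The 4 doses were given 206.8, 155.1, 103.4, 51.7 hours ago.
Total = 66.9·(1/2)^(206.8/38) + 66.9·(1/2)^(155.1/38) + 66.9·(1/2)^(103.4/38) + 66.9·(1/2)^(51.7/38)
      = 1.5388 + 3.9514 + 10.146 + 26.054 ≈ 41.69 mg.

41.7 mg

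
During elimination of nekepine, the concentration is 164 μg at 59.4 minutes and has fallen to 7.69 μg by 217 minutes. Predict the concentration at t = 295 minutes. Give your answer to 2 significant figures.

1.7 μg

Over Δt = 217 − 59.4 = 157.6 minutes, the level fell by a factor of 164/7.69 ≈ 21.326.
n = log₂(21.326) ≈ 4.4146 half-lives, so t½ = 157.6/4.4146 ≈ 35.7 minutes.
From t = 217 to t = 295: 7.69 × (1/2)^((295−217)/35.7) ≈ 1.6913 μg.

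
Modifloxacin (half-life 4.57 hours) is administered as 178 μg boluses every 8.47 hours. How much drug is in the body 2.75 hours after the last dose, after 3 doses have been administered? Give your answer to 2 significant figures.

160 μg

The 3 doses were given 19.69, 11.22, 2.75 hours ago.
Total = 178·(1/2)^(19.69/4.57) + 178·(1/2)^(11.22/4.57) + 178·(1/2)^(2.75/4.57)
      = 8.983 + 32.46 + 117.29 ≈ 158.74 μg.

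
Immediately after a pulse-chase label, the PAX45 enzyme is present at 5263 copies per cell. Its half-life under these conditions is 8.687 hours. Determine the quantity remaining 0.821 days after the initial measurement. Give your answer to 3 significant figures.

1090 copies per cell

Convert the elapsed time: 0.821 days = 19.704 hours.
Number of half-lives: n = 19.704/8.687 ≈ 2.2682.
Remaining = 5263 × (1/2)^2.2682 = 5263 × 0.20759 ≈ 1092.5 copies per cell.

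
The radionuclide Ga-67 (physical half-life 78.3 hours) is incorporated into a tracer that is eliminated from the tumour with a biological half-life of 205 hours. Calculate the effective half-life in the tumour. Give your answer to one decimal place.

1/t_eff = 1/t_phys + 1/t_biol = 1/78.3 + 1/205 = 0.017649 per hour.
t_eff = 78.3 × 205 / (78.3 + 205) ≈ 56.659 hours.

56.7 hours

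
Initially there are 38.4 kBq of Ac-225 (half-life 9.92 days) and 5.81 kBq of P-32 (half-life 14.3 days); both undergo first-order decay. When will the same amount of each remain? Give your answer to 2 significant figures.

88 days

Set 38.4·(1/2)^(t/9.92) = 5.81·(1/2)^(t/14.3).
Taking log₂: log₂(38.4/5.81) = t·(1/9.92 − 1/14.3).
log₂(6.6093) = 2.7245; 1/9.92 − 1/14.3 = 0.030876.
t = 2.7245 / 0.030876 ≈ 88.239 days.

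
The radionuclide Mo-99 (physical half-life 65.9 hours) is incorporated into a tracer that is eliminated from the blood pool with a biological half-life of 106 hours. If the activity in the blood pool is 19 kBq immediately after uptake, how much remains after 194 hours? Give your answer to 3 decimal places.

0.694 kBq

1/t_eff = 1/t_phys + 1/t_biol = 1/65.9 + 1/106 = 0.024608 per hour.
t_eff = 65.9 × 106 / (65.9 + 106) ≈ 40.636 hours.
Remaining = 19 × (1/2)^(194/40.636) = 19 × (1/2)^4.774 ≈ 0.69442 kBq.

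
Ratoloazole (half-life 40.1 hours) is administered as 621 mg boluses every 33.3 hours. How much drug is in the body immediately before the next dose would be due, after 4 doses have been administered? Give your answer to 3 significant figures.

The 4 doses were given 133.2, 99.9, 66.6, 33.3 hours ago.
Total = 621·(1/2)^(133.2/40.1) + 621·(1/2)^(99.9/40.1) + 621·(1/2)^(66.6/40.1) + 621·(1/2)^(33.3/40.1)
      = 62.11 + 110.44 + 196.39 + 349.23 ≈ 718.18 mg.

718 mg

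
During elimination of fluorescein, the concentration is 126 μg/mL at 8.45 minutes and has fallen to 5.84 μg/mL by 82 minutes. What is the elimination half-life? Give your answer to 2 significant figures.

17 minutes

Over Δt = 82 − 8.45 = 73.55 minutes, the level fell by a factor of 126/5.84 ≈ 21.575.
n = log₂(21.575) ≈ 4.4313 half-lives, so t½ = 73.55/4.4313 ≈ 16.598 minutes.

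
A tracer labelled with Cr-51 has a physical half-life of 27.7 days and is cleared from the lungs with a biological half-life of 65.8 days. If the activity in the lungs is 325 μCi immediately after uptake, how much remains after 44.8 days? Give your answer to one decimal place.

66.1 μCi

1/t_eff = 1/t_phys + 1/t_biol = 1/27.7 + 1/65.8 = 0.051299 per day.
t_eff = 27.7 × 65.8 / (27.7 + 65.8) ≈ 19.494 days.
Remaining = 325 × (1/2)^(44.8/19.494) = 325 × (1/2)^2.2982 ≈ 66.079 μCi.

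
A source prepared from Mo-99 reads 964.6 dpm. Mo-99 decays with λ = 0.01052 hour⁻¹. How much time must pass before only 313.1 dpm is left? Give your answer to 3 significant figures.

t½ = ln 2 / λ = 0.69315 / 0.01052 ≈ 65.889 hours.
Fraction remaining = 313.1/964.6 ≈ 0.32459.
n = log₂(964.6/313.1) = ln(3.0808)/ln 2 ≈ 1.6233 half-lives.
t = n × t½ = 1.6233 × 65.889 ≈ 106.96 hours.

107 hours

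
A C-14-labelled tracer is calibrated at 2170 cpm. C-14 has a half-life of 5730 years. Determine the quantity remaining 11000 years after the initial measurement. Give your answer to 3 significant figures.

Number of half-lives: n = 11000/5730 ≈ 1.9197.
Remaining = 2170 × (1/2)^1.9197 = 2170 × 0.26431 ≈ 573.54 cpm.

574 cpm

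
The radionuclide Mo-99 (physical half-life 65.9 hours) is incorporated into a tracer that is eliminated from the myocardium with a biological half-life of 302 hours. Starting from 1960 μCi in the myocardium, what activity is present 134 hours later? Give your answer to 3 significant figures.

1/t_eff = 1/t_phys + 1/t_biol = 1/65.9 + 1/302 = 0.018486 per hour.
t_eff = 65.9 × 302 / (65.9 + 302) ≈ 54.096 hours.
Remaining = 1960 × (1/2)^(134/54.096) = 1960 × (1/2)^2.4771 ≈ 352.03 μCi.

352 μCi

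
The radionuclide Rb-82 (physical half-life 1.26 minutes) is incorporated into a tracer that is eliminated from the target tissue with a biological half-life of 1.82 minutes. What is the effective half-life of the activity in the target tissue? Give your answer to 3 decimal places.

0.745 minutes

1/t_eff = 1/t_phys + 1/t_biol = 1/1.26 + 1/1.82 = 1.3431 per minute.
t_eff = 1.26 × 1.82 / (1.26 + 1.82) ≈ 0.74455 minutes.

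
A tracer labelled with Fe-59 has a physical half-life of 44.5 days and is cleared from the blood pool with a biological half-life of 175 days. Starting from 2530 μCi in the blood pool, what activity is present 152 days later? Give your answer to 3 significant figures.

130 μCi

1/t_eff = 1/t_phys + 1/t_biol = 1/44.5 + 1/175 = 0.028186 per day.
t_eff = 44.5 × 175 / (44.5 + 175) ≈ 35.478 days.
Remaining = 2530 × (1/2)^(152/35.478) = 2530 × (1/2)^4.2843 ≈ 129.84 μCi.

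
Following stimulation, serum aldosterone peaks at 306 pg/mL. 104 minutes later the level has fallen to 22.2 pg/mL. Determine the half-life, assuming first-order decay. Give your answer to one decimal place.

A/A₀ = 22.2/306 ≈ 0.072549.
n = log₂(13.784) ≈ 3.7849 half-lives elapsed in 104 minutes.
t½ = 104/3.7849 ≈ 27.478 minutes.

27.5 minutes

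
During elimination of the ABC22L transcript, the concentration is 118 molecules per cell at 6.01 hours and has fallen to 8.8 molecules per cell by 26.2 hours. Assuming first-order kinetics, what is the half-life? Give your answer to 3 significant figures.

5.39 hours

Over Δt = 26.2 − 6.01 = 20.19 hours, the level fell by a factor of 118/8.8 ≈ 13.409.
n = log₂(13.409) ≈ 3.7451 half-lives, so t½ = 20.19/3.7451 ≈ 5.391 hours.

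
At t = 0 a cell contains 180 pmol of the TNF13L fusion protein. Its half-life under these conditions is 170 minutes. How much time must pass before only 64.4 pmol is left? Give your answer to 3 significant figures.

252 minutes

Fraction remaining = 64.4/180 ≈ 0.35778.
n = log₂(180/64.4) = ln(2.795)/ln 2 ≈ 1.4829 half-lives.
t = n × t½ = 1.4829 × 170 ≈ 252.09 minutes.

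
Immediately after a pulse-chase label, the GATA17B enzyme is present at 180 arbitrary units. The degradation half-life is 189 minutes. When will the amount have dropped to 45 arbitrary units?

378 minutes

45/180 = 1/4, so 2 half-lives have elapsed.
t = 2 × 189 = 378 minutes.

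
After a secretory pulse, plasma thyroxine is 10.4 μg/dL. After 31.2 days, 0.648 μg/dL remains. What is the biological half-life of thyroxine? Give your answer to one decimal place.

A/A₀ = 0.648/10.4 ≈ 0.062308.
n = log₂(16.049) ≈ 4.0044 half-lives elapsed in 31.2 days.
t½ = 31.2/4.0044 ≈ 7.7913 days.

7.8 days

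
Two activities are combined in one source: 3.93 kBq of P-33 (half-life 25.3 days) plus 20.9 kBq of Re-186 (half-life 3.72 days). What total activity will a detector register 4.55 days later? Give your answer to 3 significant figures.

12.4 kBq

P-33: 3.93 × (1/2)^(4.55/25.3) = 3.93 × (1/2)^0.17984 ≈ 3.4694 kBq.
Re-186: 20.9 × (1/2)^(4.55/3.72) = 20.9 × (1/2)^1.2231 ≈ 8.9526 kBq.
Total = 3.4694 + 8.9526 ≈ 12.422 kBq.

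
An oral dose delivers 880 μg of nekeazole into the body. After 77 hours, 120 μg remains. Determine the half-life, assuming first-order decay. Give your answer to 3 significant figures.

26.8 hours

A/A₀ = 120/880 ≈ 0.13636.
n = log₂(7.3333) ≈ 2.8745 half-lives elapsed in 77 hours.
t½ = 77/2.8745 ≈ 26.788 hours.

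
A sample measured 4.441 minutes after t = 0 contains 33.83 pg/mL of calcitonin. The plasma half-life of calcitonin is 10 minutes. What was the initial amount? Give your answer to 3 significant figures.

46.0 pg/mL

Number of half-lives elapsed: n = 4.441/10 ≈ 0.4441.
A₀ = A × 2^n = 33.83 × 2^0.4441 = 33.83 × 1.3605 ≈ 46.025 pg/mL.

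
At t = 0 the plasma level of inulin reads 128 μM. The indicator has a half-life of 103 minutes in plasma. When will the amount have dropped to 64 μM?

103 minutes

64/128 = 1/2, so 1 half-life has elapsed.
t = 1 × 103 = 103 minutes.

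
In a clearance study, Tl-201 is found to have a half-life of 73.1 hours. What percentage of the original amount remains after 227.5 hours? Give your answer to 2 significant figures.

n = 227.5/73.1 ≈ 3.1122 half-lives.
Fraction remaining = (1/2)^3.1122 ≈ 0.11565, i.e. 11.565%.

12%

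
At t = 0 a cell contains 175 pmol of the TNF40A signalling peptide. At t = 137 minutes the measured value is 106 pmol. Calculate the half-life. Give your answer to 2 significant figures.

190 minutes

A/A₀ = 106/175 ≈ 0.60571.
n = log₂(1.6509) ≈ 0.72329 half-lives elapsed in 137 minutes.
t½ = 137/0.72329 ≈ 189.41 minutes.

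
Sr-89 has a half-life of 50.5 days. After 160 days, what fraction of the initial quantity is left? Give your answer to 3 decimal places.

n = 160/50.5 ≈ 3.1683 half-lives.
Fraction remaining = (1/2)^3.1683 ≈ 0.11124.

0.111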